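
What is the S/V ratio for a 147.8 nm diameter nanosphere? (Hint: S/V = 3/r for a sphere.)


Radius r = 147.8/2 = 73.9 nm
S/V = 3 / r = 3 / 73.9
S/V = 0.0406 nm^-1

0.0406


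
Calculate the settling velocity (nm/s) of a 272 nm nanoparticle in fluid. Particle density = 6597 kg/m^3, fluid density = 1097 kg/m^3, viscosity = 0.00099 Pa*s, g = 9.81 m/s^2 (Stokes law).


Radius R = 272/2 nm = 1.36e-07 m
Density difference = 6597 - 1097 = 5500 kg/m^3
v = 2 * R^2 * (rho_p - rho_f) * g / (9 * eta)
v = 2 * (1.36e-07)^2 * 5500 * 9.81 / (9 * 0.00099)
v = 2.24007e-07 m/s = 224.0071 nm/s

224.0071


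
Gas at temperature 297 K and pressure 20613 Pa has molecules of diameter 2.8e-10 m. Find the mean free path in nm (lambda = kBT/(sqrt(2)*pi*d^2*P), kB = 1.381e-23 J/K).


Mean free path: lambda = kB*T / (sqrt(2) * pi * d^2 * P)
lambda = 1.381e-23 * 297 / (sqrt(2) * pi * (2.8e-10)^2 * 20613)
lambda = 5.71252e-07 m
lambda = 571.25 nm

571.25


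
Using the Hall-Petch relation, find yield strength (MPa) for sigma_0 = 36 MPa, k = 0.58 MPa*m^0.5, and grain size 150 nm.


d = 150 nm = 1.5e-07 m
sqrt(d) = 0.0003872983
Hall-Petch contribution = k / sqrt(d) = 0.58 / 0.0003872983 = 1497.6 MPa
sigma = sigma_0 + k/sqrt(d) = 36 + 1497.6 = 1533.6 MPa

1533.6


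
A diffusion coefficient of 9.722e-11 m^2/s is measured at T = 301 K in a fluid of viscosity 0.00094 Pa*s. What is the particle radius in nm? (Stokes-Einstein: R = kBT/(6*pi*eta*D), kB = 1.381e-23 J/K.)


Stokes-Einstein: R = kB*T / (6*pi*eta*D)
R = 1.381e-23 * 301 / (6 * pi * 0.00094 * 9.722e-11)
R = 2.4131e-09 m = 2.41 nm

2.41


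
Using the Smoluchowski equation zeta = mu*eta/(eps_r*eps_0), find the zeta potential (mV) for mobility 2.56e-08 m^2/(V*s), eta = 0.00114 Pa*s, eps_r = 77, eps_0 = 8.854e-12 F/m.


Smoluchowski equation: zeta = mu * eta / (eps_r * eps_0)
zeta = 2.56e-08 * 0.00114 / (77 * 8.854e-12)
zeta = 0.042807 V = 42.81 mV

42.81


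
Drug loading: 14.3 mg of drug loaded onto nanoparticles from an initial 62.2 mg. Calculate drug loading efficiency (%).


Drug loading efficiency = (drug loaded / drug initial) * 100
DLE = 14.3 / 62.2 * 100
DLE = 0.2299 * 100
DLE = 22.99%

22.99


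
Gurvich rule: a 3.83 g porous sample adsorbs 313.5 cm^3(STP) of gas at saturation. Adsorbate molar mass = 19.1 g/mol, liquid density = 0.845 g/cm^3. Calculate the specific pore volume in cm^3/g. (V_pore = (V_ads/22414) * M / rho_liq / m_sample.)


Moles adsorbed n = V_ads / 22414 = 313.5 / 22414 = 1.398679e-02 mol
Liquid volume V_liq = n * M / rho_liq = 1.398679e-02 * 19.1 / 0.845 = 0.31615 cm^3
Specific pore volume V_pore = V_liq / m_sample = 0.31615 / 3.83
V_pore = 0.0825 cm^3/g

0.0825


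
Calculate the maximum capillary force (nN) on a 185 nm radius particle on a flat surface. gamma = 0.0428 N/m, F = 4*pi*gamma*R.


Convert radius: R = 185 nm = 1.85e-07 m
F = 4 * pi * gamma * R
F = 4 * pi * 0.0428 * 1.85e-07
F = 9.95005e-08 N = 99.5005 nN

99.5005


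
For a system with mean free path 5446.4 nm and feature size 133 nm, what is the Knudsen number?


Knudsen number Kn = lambda / L
Kn = 5446.4 / 133
Kn = 40.9504

40.9504


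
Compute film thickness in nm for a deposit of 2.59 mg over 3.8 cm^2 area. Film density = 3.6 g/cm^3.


Convert: m = 2.59 mg = 2.5900e-06 kg, A = 3.8 cm^2 = 3.8000e-04 m^2, rho = 3.6 g/cm^3 = 3600 kg/m^3
t = m / (A * rho)
t = 2.5900e-06 / (3.8000e-04 * 3600)
t = 1.8933e-06 m = 1893.3 nm

1893.3


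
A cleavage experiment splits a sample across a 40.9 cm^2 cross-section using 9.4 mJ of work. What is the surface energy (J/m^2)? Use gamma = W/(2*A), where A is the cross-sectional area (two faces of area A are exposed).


Convert: A = 40.9 cm^2 = 0.00409 m^2, W = 9.4 mJ = 0.0094 J
Cleaving exposes two faces of area A, so total new surface = 2*A and gamma = W / (2*A)
gamma = 0.0094 / (2 * 0.00409)
gamma = 1.149 J/m^2

1.149


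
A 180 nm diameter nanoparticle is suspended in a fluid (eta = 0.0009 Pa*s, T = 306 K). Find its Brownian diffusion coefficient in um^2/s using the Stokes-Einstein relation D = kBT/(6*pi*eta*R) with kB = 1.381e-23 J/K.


Radius R = 180/2 = 90 nm = 9e-08 m
D = kB*T / (6*pi*eta*R)
D = 1.381e-23 * 306 / (6 * pi * 0.0009 * 9e-08)
D = 2.76776e-12 m^2/s = 2.768 um^2/s

2.768


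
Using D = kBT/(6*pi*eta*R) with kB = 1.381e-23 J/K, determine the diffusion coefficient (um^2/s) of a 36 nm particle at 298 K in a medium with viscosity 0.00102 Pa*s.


Radius R = 36/2 = 18 nm = 1.8e-08 m
D = kB*T / (6*pi*eta*R)
D = 1.381e-23 * 298 / (6 * pi * 0.00102 * 1.8e-08)
D = 1.18915e-11 m^2/s = 11.891 um^2/s

11.891


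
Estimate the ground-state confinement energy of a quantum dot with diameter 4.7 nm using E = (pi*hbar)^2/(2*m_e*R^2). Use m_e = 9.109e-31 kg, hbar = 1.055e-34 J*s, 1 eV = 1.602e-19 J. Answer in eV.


Radius R = 4.7/2 = 2.35 nm = 2.35e-09 m
E = (pi * 1.055e-34)^2 / (2 * 9.109e-31 * (2.35e-09)^2)
E(J) = 1.09186e-20
E = E(J) / 1.602e-19 = 0.0682 eV

0.0682


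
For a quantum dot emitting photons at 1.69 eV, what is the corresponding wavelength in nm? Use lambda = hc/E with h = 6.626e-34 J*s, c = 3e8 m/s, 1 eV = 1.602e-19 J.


Convert energy: E = 1.69 eV = 1.69 * 1.602e-19 = 2.70738e-19 J
lambda = h*c / E = 6.626e-34 * 3e8 / 2.70738e-19
lambda = 7.34215e-07 m = 734.2 nm

734.2


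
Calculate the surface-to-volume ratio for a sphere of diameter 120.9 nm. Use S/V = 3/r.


Radius r = 120.9/2 = 60.45 nm
S/V = 3 / r = 3 / 60.45
S/V = 0.0496 nm^-1

0.0496


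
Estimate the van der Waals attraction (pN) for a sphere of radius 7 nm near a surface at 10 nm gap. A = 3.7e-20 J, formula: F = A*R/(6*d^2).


Convert to SI: R = 7 nm = 7e-09 m, d = 10 nm = 1e-08 m
F = A * R / (6 * d^2)
F = 3.7e-20 * 7e-09 / (6 * (1e-08)^2)
F = 4.31667e-13 N = 0.432 pN

0.432


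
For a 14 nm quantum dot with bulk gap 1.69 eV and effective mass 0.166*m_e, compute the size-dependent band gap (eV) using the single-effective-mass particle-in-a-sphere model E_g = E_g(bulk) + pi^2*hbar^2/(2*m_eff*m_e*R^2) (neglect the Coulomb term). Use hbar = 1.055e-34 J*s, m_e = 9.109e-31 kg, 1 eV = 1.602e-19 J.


Radius R = 14/2 nm = 7e-09 m
Confinement energy dE = pi^2 * hbar^2 / (2 * m_eff * m_e * R^2)
dE = pi^2 * (1.055e-34)^2 / (2 * 0.166 * 9.109e-31 * (7e-09)^2) J, divided by 1.602e-19 J/eV
dE = 0.0463 eV
Total band gap = E_g(bulk) + dE = 1.69 + 0.0463 = 1.7363 eV

1.7363


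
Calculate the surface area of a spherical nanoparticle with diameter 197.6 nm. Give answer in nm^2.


Radius r = 197.6/2 = 98.8 nm
Surface area SA = 4 * pi * r^2
SA = 4 * pi * (98.8)^2
SA = 122665.87 nm^2

122665.87


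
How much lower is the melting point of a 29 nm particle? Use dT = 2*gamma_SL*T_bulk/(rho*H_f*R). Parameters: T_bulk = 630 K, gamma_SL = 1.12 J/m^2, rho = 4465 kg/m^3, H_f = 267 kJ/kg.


Radius R = 29/2 = 14.5 nm = 1.45e-08 m
Convert H_f = 267 kJ/kg = 267000 J/kg
dT = 2 * gamma_SL * T_bulk / (rho * H_f * R)
dT = 2 * 1.12 * 630 / (4465 * 267000 * 1.45e-08)
dT = 81.6 K

81.6


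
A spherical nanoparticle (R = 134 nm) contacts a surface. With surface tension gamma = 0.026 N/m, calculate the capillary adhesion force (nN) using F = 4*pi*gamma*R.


Convert radius: R = 134 nm = 1.34e-07 m
F = 4 * pi * gamma * R
F = 4 * pi * 0.026 * 1.34e-07
F = 4.37812e-08 N = 43.7812 nN

43.7812


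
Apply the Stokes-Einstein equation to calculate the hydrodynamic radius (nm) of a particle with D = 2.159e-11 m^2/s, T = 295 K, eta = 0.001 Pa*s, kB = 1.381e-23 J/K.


Stokes-Einstein: R = kB*T / (6*pi*eta*D)
R = 1.381e-23 * 295 / (6 * pi * 0.001 * 2.159e-11)
R = 1.00106e-08 m = 10.01 nm

10.01


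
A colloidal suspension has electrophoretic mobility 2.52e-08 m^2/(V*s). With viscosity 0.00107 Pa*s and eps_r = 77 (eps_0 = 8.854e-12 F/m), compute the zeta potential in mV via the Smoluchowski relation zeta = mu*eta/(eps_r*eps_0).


Smoluchowski equation: zeta = mu * eta / (eps_r * eps_0)
zeta = 2.52e-08 * 0.00107 / (77 * 8.854e-12)
zeta = 0.039551 V = 39.55 mV

39.55


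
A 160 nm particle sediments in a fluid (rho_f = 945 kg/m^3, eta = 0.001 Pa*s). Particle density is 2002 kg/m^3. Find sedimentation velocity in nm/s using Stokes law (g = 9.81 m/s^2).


Radius R = 160/2 nm = 8e-08 m
Density difference = 2002 - 945 = 1057 kg/m^3
v = 2 * R^2 * (rho_p - rho_f) * g / (9 * eta)
v = 2 * (8e-08)^2 * 1057 * 9.81 / (9 * 0.001)
v = 1.47473e-08 m/s = 14.7473 nm/s

14.7473


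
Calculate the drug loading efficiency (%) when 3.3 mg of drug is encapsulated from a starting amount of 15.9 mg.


Drug loading efficiency = (drug loaded / drug initial) * 100
DLE = 3.3 / 15.9 * 100
DLE = 0.2075 * 100
DLE = 20.75%

20.75


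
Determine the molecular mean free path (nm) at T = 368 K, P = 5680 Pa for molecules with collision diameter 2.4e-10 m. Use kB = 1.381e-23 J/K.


Mean free path: lambda = kB*T / (sqrt(2) * pi * d^2 * P)
lambda = 1.381e-23 * 368 / (sqrt(2) * pi * (2.4e-10)^2 * 5680)
lambda = 3.49628e-06 m
lambda = 3496.28 nm

3496.28


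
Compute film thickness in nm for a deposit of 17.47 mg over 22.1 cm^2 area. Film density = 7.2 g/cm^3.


Convert: m = 17.47 mg = 1.7470e-05 kg, A = 22.1 cm^2 = 2.2100e-03 m^2, rho = 7.2 g/cm^3 = 7200 kg/m^3
t = m / (A * rho)
t = 1.7470e-05 / (2.2100e-03 * 7200)
t = 1.0979e-06 m = 1097.9 nm

1097.9


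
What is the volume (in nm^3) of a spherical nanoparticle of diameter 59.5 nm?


Radius r = 59.5/2 = 29.75 nm
Volume V = (4/3) * pi * r^3
V = (4/3) * pi * (29.75)^3
V = 110293.4 nm^3

110293.4


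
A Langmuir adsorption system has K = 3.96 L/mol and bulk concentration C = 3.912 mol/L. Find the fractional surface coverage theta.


Langmuir isotherm: theta = K*C / (1 + K*C)
K*C = 3.96 * 3.912 = 15.49152
theta = 15.49152 / (1 + 15.49152) = 15.49152 / 16.49152
theta = 0.9394

0.9394


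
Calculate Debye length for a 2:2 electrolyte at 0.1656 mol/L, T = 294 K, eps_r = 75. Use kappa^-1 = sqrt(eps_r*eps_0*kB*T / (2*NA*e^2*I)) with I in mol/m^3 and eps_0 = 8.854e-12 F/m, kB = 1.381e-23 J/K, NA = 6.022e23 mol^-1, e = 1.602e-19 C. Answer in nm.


Ionic strength I = 0.1656 * 2^2 * 1000 = 662.4 mol/m^3
kappa^-1 = sqrt(75 * 8.854e-12 * 1.381e-23 * 294 / (2 * 6.022e23 * (1.602e-19)^2 * 662.4))
kappa^-1 = 0.363 nm

0.363


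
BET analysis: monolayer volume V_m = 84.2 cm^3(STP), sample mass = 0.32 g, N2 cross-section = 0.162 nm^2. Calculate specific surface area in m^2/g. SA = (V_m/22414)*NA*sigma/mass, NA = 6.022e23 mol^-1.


Number of moles in monolayer = V_m / 22414 = 84.2 / 22414 = 0.00375658
Number of molecules = moles * NA = 0.00375658 * 6.022e23
SA = molecules * sigma / mass
SA = (84.2 / 22414) * 6.022e23 * 0.162e-18 / 0.32
SA = 1145.2 m^2/g

1145.2


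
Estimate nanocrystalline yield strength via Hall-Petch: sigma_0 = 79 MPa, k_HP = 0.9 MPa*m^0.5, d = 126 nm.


d = 126 nm = 1.26e-07 m
sqrt(d) = 0.0003549648
Hall-Petch contribution = k / sqrt(d) = 0.9 / 0.0003549648 = 2535.5 MPa
sigma = sigma_0 + k/sqrt(d) = 79 + 2535.5 = 2614.5 MPa

2614.5


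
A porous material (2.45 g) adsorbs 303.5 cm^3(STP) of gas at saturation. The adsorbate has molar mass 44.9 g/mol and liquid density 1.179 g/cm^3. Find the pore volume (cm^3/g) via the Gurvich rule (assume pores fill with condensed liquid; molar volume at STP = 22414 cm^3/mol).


Moles adsorbed n = V_ads / 22414 = 303.5 / 22414 = 1.354064e-02 mol
Liquid volume V_liq = n * M / rho_liq = 1.354064e-02 * 44.9 / 1.179 = 0.51567 cm^3
Specific pore volume V_pore = V_liq / m_sample = 0.51567 / 2.45
V_pore = 0.2105 cm^3/g

0.2105


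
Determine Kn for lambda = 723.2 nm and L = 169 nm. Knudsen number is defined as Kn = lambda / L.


Knudsen number Kn = lambda / L
Kn = 723.2 / 169
Kn = 4.2793

4.2793


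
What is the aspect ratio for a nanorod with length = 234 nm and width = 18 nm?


Aspect ratio AR = length / diameter
AR = 234 / 18
AR = 13.0

13.0


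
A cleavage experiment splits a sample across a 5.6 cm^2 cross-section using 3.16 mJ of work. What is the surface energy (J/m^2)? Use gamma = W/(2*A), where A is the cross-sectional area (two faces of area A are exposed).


Convert: A = 5.6 cm^2 = 0.00056 m^2, W = 3.16 mJ = 0.00316 J
Cleaving exposes two faces of area A, so total new surface = 2*A and gamma = W / (2*A)
gamma = 0.00316 / (2 * 0.00056)
gamma = 2.821 J/m^2

2.821


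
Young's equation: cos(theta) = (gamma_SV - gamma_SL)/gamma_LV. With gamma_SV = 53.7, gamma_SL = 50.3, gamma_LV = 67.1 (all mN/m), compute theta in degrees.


cos(theta) = (gamma_SV - gamma_SL) / gamma_LV
cos(theta) = (53.7 - 50.3) / 67.1
cos(theta) = 0.050671
theta = arccos(0.050671) = 87.1 degrees

87.1


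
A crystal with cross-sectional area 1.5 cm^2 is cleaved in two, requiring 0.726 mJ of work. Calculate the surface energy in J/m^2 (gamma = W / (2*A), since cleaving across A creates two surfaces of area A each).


Convert: A = 1.5 cm^2 = 0.00015 m^2, W = 0.726 mJ = 0.000726 J
Cleaving exposes two faces of area A, so total new surface = 2*A and gamma = W / (2*A)
gamma = 0.000726 / (2 * 0.00015)
gamma = 2.42 J/m^2

2.42


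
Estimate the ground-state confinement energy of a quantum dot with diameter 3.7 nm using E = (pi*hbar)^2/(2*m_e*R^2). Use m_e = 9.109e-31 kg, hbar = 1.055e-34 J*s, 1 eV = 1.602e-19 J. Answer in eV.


Radius R = 3.7/2 = 1.85 nm = 1.85e-09 m
E = (pi * 1.055e-34)^2 / (2 * 9.109e-31 * (1.85e-09)^2)
E(J) = 1.76182e-20
E = E(J) / 1.602e-19 = 0.11 eV

0.11


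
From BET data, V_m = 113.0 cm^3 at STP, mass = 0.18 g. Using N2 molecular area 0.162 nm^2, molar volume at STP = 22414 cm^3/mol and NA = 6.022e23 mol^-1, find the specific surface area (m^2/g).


Number of moles in monolayer = V_m / 22414 = 113.0 / 22414 = 0.00504149
Number of molecules = moles * NA = 0.00504149 * 6.022e23
SA = molecules * sigma / mass
SA = (113.0 / 22414) * 6.022e23 * 0.162e-18 / 0.18
SA = 2732.4 m^2/g

2732.4


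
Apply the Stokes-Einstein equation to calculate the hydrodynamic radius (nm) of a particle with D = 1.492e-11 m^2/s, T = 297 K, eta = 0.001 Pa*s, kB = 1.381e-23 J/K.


Stokes-Einstein: R = kB*T / (6*pi*eta*D)
R = 1.381e-23 * 297 / (6 * pi * 0.001 * 1.492e-11)
R = 1.45841e-08 m = 14.58 nm

14.58


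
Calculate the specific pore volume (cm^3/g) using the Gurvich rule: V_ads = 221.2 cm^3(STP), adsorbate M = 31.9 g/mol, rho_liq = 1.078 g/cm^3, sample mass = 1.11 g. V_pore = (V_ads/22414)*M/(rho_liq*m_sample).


Moles adsorbed n = V_ads / 22414 = 221.2 / 22414 = 9.868832e-03 mol
Liquid volume V_liq = n * M / rho_liq = 9.868832e-03 * 31.9 / 1.078 = 0.29204 cm^3
Specific pore volume V_pore = V_liq / m_sample = 0.29204 / 1.11
V_pore = 0.2631 cm^3/g

0.2631


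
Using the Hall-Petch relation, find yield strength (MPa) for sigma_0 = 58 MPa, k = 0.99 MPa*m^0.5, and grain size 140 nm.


d = 140 nm = 1.4e-07 m
sqrt(d) = 0.0003741657
Hall-Petch contribution = k / sqrt(d) = 0.99 / 0.0003741657 = 2645.9 MPa
sigma = sigma_0 + k/sqrt(d) = 58 + 2645.9 = 2703.9 MPa

2703.9


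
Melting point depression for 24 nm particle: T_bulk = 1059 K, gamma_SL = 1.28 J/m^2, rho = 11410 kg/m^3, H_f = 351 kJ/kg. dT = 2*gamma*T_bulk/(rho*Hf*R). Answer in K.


Radius R = 24/2 = 12 nm = 1.2e-08 m
Convert H_f = 351 kJ/kg = 351000 J/kg
dT = 2 * gamma_SL * T_bulk / (rho * H_f * R)
dT = 2 * 1.28 * 1059 / (11410 * 351000 * 1.2e-08)
dT = 56.4 K

56.4


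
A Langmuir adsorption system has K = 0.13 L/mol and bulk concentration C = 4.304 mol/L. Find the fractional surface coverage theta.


Langmuir isotherm: theta = K*C / (1 + K*C)
K*C = 0.13 * 4.304 = 0.55952
theta = 0.55952 / (1 + 0.55952) = 0.55952 / 1.55952
theta = 0.3588

0.3588


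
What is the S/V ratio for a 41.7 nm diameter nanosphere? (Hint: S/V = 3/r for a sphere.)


Radius r = 41.7/2 = 20.85 nm
S/V = 3 / r = 3 / 20.85
S/V = 0.1439 nm^-1

0.1439


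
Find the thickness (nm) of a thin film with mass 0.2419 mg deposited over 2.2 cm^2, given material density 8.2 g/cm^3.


Convert: m = 0.2419 mg = 2.4190e-07 kg, A = 2.2 cm^2 = 2.2000e-04 m^2, rho = 8.2 g/cm^3 = 8200 kg/m^3
t = m / (A * rho)
t = 2.4190e-07 / (2.2000e-04 * 8200)
t = 1.3409e-07 m = 134.1 nm

134.1


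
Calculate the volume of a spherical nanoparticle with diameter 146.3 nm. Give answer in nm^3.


Radius r = 146.3/2 = 73.15 nm
Volume V = (4/3) * pi * r^3
V = (4/3) * pi * (73.15)^3
V = 1639576.18 nm^3

1639576.18


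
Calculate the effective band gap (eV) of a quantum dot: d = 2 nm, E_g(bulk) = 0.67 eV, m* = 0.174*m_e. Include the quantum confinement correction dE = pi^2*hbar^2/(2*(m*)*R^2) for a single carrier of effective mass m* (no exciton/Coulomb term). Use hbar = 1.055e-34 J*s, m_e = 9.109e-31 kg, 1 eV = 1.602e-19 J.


Radius R = 2/2 nm = 1e-09 m
Confinement energy dE = pi^2 * hbar^2 / (2 * m_eff * m_e * R^2)
dE = pi^2 * (1.055e-34)^2 / (2 * 0.174 * 9.109e-31 * (1e-09)^2) J, divided by 1.602e-19 J/eV
dE = 2.1632 eV
Total band gap = E_g(bulk) + dE = 0.67 + 2.1632 = 2.8332 eV

2.8332


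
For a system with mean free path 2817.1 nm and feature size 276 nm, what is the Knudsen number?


Knudsen number Kn = lambda / L
Kn = 2817.1 / 276
Kn = 10.2069

10.2069


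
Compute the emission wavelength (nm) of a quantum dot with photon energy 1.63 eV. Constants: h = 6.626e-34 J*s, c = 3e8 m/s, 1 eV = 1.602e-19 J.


Convert energy: E = 1.63 eV = 1.63 * 1.602e-19 = 2.61126e-19 J
lambda = h*c / E = 6.626e-34 * 3e8 / 2.61126e-19
lambda = 7.61242e-07 m = 761.2 nm

761.2


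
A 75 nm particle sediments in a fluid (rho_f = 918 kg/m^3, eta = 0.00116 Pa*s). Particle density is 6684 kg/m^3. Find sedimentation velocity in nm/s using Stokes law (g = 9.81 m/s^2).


Radius R = 75/2 nm = 3.75e-08 m
Density difference = 6684 - 918 = 5766 kg/m^3
v = 2 * R^2 * (rho_p - rho_f) * g / (9 * eta)
v = 2 * (3.75e-08)^2 * 5766 * 9.81 / (9 * 0.00116)
v = 1.52383e-08 m/s = 15.2383 nm/s

15.2383


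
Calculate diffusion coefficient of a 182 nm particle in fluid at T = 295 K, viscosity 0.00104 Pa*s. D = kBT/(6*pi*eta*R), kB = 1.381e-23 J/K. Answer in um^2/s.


Radius R = 182/2 = 91 nm = 9.1e-08 m
D = kB*T / (6*pi*eta*R)
D = 1.381e-23 * 295 / (6 * pi * 0.00104 * 9.1e-08)
D = 2.2837e-12 m^2/s = 2.284 um^2/s

2.284


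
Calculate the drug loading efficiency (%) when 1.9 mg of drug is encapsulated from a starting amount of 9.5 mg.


Drug loading efficiency = (drug loaded / drug initial) * 100
DLE = 1.9 / 9.5 * 100
DLE = 0.2 * 100
DLE = 20.0%

20.0


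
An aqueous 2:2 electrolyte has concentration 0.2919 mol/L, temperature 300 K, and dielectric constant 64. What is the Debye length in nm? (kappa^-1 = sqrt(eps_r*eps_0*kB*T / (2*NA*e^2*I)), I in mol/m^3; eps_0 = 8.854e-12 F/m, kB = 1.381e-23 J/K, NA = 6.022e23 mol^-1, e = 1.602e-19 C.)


Ionic strength I = 0.2919 * 2^2 * 1000 = 1167.6 mol/m^3
kappa^-1 = sqrt(64 * 8.854e-12 * 1.381e-23 * 300 / (2 * 6.022e23 * (1.602e-19)^2 * 1167.6))
kappa^-1 = 0.255 nm

0.255


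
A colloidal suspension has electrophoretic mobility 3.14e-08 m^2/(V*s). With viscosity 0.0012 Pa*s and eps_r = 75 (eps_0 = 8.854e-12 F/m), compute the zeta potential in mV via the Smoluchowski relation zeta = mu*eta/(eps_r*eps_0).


Smoluchowski equation: zeta = mu * eta / (eps_r * eps_0)
zeta = 3.14e-08 * 0.0012 / (75 * 8.854e-12)
zeta = 0.056743 V = 56.74 mV

56.74


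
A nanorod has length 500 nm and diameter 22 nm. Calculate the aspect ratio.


Aspect ratio AR = length / diameter
AR = 500 / 22
AR = 22.73

22.73


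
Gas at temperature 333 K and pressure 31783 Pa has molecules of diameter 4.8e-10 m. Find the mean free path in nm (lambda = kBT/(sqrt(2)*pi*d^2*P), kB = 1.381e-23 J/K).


Mean free path: lambda = kB*T / (sqrt(2) * pi * d^2 * P)
lambda = 1.381e-23 * 333 / (sqrt(2) * pi * (4.8e-10)^2 * 31783)
lambda = 1.4135e-07 m
lambda = 141.35 nm

141.35


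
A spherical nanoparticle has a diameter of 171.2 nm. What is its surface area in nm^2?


Radius r = 171.2/2 = 85.6 nm
Surface area SA = 4 * pi * r^2
SA = 4 * pi * (85.6)^2
SA = 92078.32 nm^2

92078.32


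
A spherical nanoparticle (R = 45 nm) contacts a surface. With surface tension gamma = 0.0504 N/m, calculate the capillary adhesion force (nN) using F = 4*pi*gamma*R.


Convert radius: R = 45 nm = 4.5e-08 m
F = 4 * pi * gamma * R
F = 4 * pi * 0.0504 * 4.5e-08
F = 2.85005e-08 N = 28.5005 nN

28.5005


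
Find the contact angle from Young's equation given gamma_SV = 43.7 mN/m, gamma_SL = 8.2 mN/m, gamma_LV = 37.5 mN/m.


cos(theta) = (gamma_SV - gamma_SL) / gamma_LV
cos(theta) = (43.7 - 8.2) / 37.5
cos(theta) = 0.946667
theta = arccos(0.946667) = 18.8 degrees

18.8


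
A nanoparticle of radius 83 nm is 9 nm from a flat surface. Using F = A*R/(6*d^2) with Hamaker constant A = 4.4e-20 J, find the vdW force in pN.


Convert to SI: R = 83 nm = 8.3e-08 m, d = 9 nm = 9e-09 m
F = A * R / (6 * d^2)
F = 4.4e-20 * 8.3e-08 / (6 * (9e-09)^2)
F = 7.5144e-12 N = 7.514 pN

7.514


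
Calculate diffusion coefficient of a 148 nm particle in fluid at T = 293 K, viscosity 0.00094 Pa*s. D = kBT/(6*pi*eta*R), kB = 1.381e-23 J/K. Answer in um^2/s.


Radius R = 148/2 = 74 nm = 7.4e-08 m
D = kB*T / (6*pi*eta*R)
D = 1.381e-23 * 293 / (6 * pi * 0.00094 * 7.4e-08)
D = 3.08603e-12 m^2/s = 3.086 um^2/s

3.086


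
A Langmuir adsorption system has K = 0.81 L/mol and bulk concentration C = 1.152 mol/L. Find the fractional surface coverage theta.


Langmuir isotherm: theta = K*C / (1 + K*C)
K*C = 0.81 * 1.152 = 0.93312
theta = 0.93312 / (1 + 0.93312) = 0.93312 / 1.93312
theta = 0.4827

0.4827


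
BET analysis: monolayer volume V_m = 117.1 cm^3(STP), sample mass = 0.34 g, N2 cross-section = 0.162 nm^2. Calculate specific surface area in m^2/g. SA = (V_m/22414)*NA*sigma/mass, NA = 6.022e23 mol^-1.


Number of moles in monolayer = V_m / 22414 = 117.1 / 22414 = 0.00522441
Number of molecules = moles * NA = 0.00522441 * 6.022e23
SA = molecules * sigma / mass
SA = (117.1 / 22414) * 6.022e23 * 0.162e-18 / 0.34
SA = 1499.0 m^2/g

1499.0


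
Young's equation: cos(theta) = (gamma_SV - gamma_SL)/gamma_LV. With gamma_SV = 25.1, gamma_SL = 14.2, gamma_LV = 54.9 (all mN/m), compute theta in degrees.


cos(theta) = (gamma_SV - gamma_SL) / gamma_LV
cos(theta) = (25.1 - 14.2) / 54.9
cos(theta) = 0.198543
theta = arccos(0.198543) = 78.55 degrees

78.55


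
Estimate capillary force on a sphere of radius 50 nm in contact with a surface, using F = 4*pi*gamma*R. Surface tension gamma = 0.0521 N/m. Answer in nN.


Convert radius: R = 50 nm = 5e-08 m
F = 4 * pi * gamma * R
F = 4 * pi * 0.0521 * 5e-08
F = 3.27354e-08 N = 32.7354 nN

32.7354


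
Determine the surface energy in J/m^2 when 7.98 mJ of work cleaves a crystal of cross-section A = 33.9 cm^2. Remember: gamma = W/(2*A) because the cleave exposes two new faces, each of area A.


Convert: A = 33.9 cm^2 = 0.00339 m^2, W = 7.98 mJ = 0.00798 J
Cleaving exposes two faces of area A, so total new surface = 2*A and gamma = W / (2*A)
gamma = 0.00798 / (2 * 0.00339)
gamma = 1.177 J/m^2

1.177


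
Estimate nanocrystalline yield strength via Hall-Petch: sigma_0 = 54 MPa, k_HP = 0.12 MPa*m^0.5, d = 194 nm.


d = 194 nm = 1.94e-07 m
sqrt(d) = 0.0004404543
Hall-Petch contribution = k / sqrt(d) = 0.12 / 0.0004404543 = 272.4 MPa
sigma = sigma_0 + k/sqrt(d) = 54 + 272.4 = 326.4 MPa

326.4


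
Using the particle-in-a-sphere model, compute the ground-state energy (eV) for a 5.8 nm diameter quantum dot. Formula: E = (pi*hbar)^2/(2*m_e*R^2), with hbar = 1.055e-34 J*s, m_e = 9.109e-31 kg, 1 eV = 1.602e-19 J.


Radius R = 5.8/2 = 2.9 nm = 2.9e-09 m
E = (pi * 1.055e-34)^2 / (2 * 9.109e-31 * (2.9e-09)^2)
E(J) = 7.16982e-21
E = E(J) / 1.602e-19 = 0.0448 eV

0.0448


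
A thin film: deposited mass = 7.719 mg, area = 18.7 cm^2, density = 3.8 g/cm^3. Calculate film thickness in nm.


Convert: m = 7.719 mg = 7.7190e-06 kg, A = 18.7 cm^2 = 1.8700e-03 m^2, rho = 3.8 g/cm^3 = 3800 kg/m^3
t = m / (A * rho)
t = 7.7190e-06 / (1.8700e-03 * 3800)
t = 1.0863e-06 m = 1086.3 nm

1086.3


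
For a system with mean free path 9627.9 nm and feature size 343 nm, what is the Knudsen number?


Knudsen number Kn = lambda / L
Kn = 9627.9 / 343
Kn = 28.0697

28.0697


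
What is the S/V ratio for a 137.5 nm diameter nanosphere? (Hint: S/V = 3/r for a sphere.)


Radius r = 137.5/2 = 68.75 nm
S/V = 3 / r = 3 / 68.75
S/V = 0.0436 nm^-1

0.0436


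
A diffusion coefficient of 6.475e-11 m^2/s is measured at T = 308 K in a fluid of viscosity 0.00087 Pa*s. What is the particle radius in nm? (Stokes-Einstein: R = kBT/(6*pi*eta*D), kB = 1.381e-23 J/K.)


Stokes-Einstein: R = kB*T / (6*pi*eta*D)
R = 1.381e-23 * 308 / (6 * pi * 0.00087 * 6.475e-11)
R = 4.00575e-09 m = 4.01 nm

4.01


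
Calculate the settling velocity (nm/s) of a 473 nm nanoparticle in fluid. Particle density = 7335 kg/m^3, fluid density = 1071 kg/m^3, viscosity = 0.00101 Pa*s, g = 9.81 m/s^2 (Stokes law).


Radius R = 473/2 nm = 2.365e-07 m
Density difference = 7335 - 1071 = 6264 kg/m^3
v = 2 * R^2 * (rho_p - rho_f) * g / (9 * eta)
v = 2 * (2.365e-07)^2 * 6264 * 9.81 / (9 * 0.00101)
v = 7.56222e-07 m/s = 756.2217 nm/s

756.2217


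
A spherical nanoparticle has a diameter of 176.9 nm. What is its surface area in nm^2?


Radius r = 176.9/2 = 88.45 nm
Surface area SA = 4 * pi * r^2
SA = 4 * pi * (88.45)^2
SA = 98311.78 nm^2

98311.78


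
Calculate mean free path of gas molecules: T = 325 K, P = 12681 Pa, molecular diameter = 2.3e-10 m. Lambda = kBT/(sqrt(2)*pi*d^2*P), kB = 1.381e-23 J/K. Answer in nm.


Mean free path: lambda = kB*T / (sqrt(2) * pi * d^2 * P)
lambda = 1.381e-23 * 325 / (sqrt(2) * pi * (2.3e-10)^2 * 12681)
lambda = 1.50592e-06 m
lambda = 1505.92 nm

1505.92


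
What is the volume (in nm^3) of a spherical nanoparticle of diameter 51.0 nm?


Radius r = 51.0/2 = 25.5 nm
Volume V = (4/3) * pi * r^3
V = (4/3) * pi * (25.5)^3
V = 69455.9 nm^3

69455.9


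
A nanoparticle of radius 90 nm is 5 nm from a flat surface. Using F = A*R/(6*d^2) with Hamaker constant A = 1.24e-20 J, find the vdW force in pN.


Convert to SI: R = 90 nm = 9e-08 m, d = 5 nm = 5e-09 m
F = A * R / (6 * d^2)
F = 1.24e-20 * 9e-08 / (6 * (5e-09)^2)
F = 7.44e-12 N = 7.44 pN

7.44


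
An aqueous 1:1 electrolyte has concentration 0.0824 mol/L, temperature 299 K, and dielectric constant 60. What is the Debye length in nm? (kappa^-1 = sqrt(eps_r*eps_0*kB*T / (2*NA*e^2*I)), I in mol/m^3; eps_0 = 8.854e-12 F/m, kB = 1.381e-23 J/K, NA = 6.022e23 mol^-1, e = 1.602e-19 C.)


Ionic strength I = 0.0824 * 1^2 * 1000 = 82.4 mol/m^3
kappa^-1 = sqrt(60 * 8.854e-12 * 1.381e-23 * 299 / (2 * 6.022e23 * (1.602e-19)^2 * 82.4))
kappa^-1 = 0.928 nm

0.928


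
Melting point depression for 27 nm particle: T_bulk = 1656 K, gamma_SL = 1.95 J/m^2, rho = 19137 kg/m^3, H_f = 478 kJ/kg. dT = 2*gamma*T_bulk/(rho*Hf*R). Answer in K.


Radius R = 27/2 = 13.5 nm = 1.35e-08 m
Convert H_f = 478 kJ/kg = 478000 J/kg
dT = 2 * gamma_SL * T_bulk / (rho * H_f * R)
dT = 2 * 1.95 * 1656 / (19137 * 478000 * 1.35e-08)
dT = 52.3 K

52.3


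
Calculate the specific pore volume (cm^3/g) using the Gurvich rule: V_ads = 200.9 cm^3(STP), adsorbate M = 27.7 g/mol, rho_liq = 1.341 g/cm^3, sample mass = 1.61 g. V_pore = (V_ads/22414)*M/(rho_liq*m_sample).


Moles adsorbed n = V_ads / 22414 = 200.9 / 22414 = 8.963148e-03 mol
Liquid volume V_liq = n * M / rho_liq = 8.963148e-03 * 27.7 / 1.341 = 0.18514 cm^3
Specific pore volume V_pore = V_liq / m_sample = 0.18514 / 1.61
V_pore = 0.115 cm^3/g

0.115


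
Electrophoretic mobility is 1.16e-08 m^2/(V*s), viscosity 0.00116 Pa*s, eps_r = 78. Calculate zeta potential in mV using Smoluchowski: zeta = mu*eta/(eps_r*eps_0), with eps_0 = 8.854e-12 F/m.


Smoluchowski equation: zeta = mu * eta / (eps_r * eps_0)
zeta = 1.16e-08 * 0.00116 / (78 * 8.854e-12)
zeta = 0.019484 V = 19.48 mV

19.48


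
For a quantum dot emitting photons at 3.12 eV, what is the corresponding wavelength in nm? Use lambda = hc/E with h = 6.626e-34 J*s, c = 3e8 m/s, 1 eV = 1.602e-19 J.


Convert energy: E = 3.12 eV = 3.12 * 1.602e-19 = 4.99824e-19 J
lambda = h*c / E = 6.626e-34 * 3e8 / 4.99824e-19
lambda = 3.977e-07 m = 397.7 nm

397.7


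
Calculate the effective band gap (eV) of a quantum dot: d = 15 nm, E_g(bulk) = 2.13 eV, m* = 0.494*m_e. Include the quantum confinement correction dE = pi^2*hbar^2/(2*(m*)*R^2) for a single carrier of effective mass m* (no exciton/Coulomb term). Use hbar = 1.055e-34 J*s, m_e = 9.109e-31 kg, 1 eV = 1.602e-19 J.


Radius R = 15/2 nm = 7.5e-09 m
Confinement energy dE = pi^2 * hbar^2 / (2 * m_eff * m_e * R^2)
dE = pi^2 * (1.055e-34)^2 / (2 * 0.494 * 9.109e-31 * (7.5e-09)^2) J, divided by 1.602e-19 J/eV
dE = 0.0135 eV
Total band gap = E_g(bulk) + dE = 2.13 + 0.0135 = 2.1435 eV

2.1435


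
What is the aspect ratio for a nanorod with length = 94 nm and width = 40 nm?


Aspect ratio AR = length / diameter
AR = 94 / 40
AR = 2.35

2.35


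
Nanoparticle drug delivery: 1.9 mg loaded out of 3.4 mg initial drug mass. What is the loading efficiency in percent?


Drug loading efficiency = (drug loaded / drug initial) * 100
DLE = 1.9 / 3.4 * 100
DLE = 0.5588 * 100
DLE = 55.88%

55.88


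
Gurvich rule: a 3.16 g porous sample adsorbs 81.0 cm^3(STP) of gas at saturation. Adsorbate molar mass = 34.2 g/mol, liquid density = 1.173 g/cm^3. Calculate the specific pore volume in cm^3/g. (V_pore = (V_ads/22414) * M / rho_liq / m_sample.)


Moles adsorbed n = V_ads / 22414 = 81.0 / 22414 = 3.613813e-03 mol
Liquid volume V_liq = n * M / rho_liq = 3.613813e-03 * 34.2 / 1.173 = 0.10536 cm^3
Specific pore volume V_pore = V_liq / m_sample = 0.10536 / 3.16
V_pore = 0.0333 cm^3/g

0.0333


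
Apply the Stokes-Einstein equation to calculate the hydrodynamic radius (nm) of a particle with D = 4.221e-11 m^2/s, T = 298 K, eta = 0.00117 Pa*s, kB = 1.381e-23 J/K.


Stokes-Einstein: R = kB*T / (6*pi*eta*D)
R = 1.381e-23 * 298 / (6 * pi * 0.00117 * 4.221e-11)
R = 4.42087e-09 m = 4.42 nm

4.42


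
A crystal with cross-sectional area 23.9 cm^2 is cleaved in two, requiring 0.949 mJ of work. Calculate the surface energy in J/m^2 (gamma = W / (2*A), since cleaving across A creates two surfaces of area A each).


Convert: A = 23.9 cm^2 = 0.00239 m^2, W = 0.949 mJ = 0.000949 J
Cleaving exposes two faces of area A, so total new surface = 2*A and gamma = W / (2*A)
gamma = 0.000949 / (2 * 0.00239)
gamma = 0.199 J/m^2

0.199


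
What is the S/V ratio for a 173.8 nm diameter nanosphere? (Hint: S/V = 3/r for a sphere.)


Radius r = 173.8/2 = 86.9 nm
S/V = 3 / r = 3 / 86.9
S/V = 0.0345 nm^-1

0.0345


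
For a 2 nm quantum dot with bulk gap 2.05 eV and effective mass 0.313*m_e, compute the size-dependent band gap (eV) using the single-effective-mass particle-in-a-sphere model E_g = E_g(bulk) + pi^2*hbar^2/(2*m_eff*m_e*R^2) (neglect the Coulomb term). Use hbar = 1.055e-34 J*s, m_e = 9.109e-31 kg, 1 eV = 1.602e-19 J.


Radius R = 2/2 nm = 1e-09 m
Confinement energy dE = pi^2 * hbar^2 / (2 * m_eff * m_e * R^2)
dE = pi^2 * (1.055e-34)^2 / (2 * 0.313 * 9.109e-31 * (1e-09)^2) J, divided by 1.602e-19 J/eV
dE = 1.2025 eV
Total band gap = E_g(bulk) + dE = 2.05 + 1.2025 = 3.2525 eV

3.2525


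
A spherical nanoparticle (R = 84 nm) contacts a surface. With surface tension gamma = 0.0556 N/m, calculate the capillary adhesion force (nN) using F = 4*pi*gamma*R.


Convert radius: R = 84 nm = 8.4e-08 m
F = 4 * pi * gamma * R
F = 4 * pi * 0.0556 * 8.4e-08
F = 5.869e-08 N = 58.69 nN

58.69


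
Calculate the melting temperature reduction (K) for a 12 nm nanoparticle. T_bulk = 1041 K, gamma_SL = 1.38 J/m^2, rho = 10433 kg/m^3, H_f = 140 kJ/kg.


Radius R = 12/2 = 6 nm = 6e-09 m
Convert H_f = 140 kJ/kg = 140000 J/kg
dT = 2 * gamma_SL * T_bulk / (rho * H_f * R)
dT = 2 * 1.38 * 1041 / (10433 * 140000 * 6e-09)
dT = 327.8 K

327.8


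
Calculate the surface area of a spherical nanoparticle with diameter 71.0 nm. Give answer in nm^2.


Radius r = 71.0/2 = 35.5 nm
Surface area SA = 4 * pi * r^2
SA = 4 * pi * (35.5)^2
SA = 15836.77 nm^2

15836.77


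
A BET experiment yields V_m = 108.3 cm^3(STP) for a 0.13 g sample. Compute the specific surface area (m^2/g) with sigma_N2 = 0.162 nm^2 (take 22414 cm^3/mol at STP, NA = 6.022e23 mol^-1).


Number of moles in monolayer = V_m / 22414 = 108.3 / 22414 = 0.0048318
Number of molecules = moles * NA = 0.0048318 * 6.022e23
SA = molecules * sigma / mass
SA = (108.3 / 22414) * 6.022e23 * 0.162e-18 / 0.13
SA = 3625.9 m^2/g

3625.9


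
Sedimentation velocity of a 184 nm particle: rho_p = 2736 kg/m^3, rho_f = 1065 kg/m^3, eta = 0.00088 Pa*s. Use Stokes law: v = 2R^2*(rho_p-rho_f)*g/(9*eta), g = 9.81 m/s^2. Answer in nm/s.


Radius R = 184/2 nm = 9.2e-08 m
Density difference = 2736 - 1065 = 1671 kg/m^3
v = 2 * R^2 * (rho_p - rho_f) * g / (9 * eta)
v = 2 * (9.2e-08)^2 * 1671 * 9.81 / (9 * 0.00088)
v = 3.50369e-08 m/s = 35.0369 nm/s

35.0369


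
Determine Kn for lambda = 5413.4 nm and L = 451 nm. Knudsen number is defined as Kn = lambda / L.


Knudsen number Kn = lambda / L
Kn = 5413.4 / 451
Kn = 12.0031

12.0031


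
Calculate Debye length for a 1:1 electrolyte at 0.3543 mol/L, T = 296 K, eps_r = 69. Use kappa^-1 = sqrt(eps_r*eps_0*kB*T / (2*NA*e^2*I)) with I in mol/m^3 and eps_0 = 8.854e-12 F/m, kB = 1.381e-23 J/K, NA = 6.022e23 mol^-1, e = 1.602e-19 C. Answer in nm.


Ionic strength I = 0.3543 * 1^2 * 1000 = 354.3 mol/m^3
kappa^-1 = sqrt(69 * 8.854e-12 * 1.381e-23 * 296 / (2 * 6.022e23 * (1.602e-19)^2 * 354.3))
kappa^-1 = 0.478 nm

0.478


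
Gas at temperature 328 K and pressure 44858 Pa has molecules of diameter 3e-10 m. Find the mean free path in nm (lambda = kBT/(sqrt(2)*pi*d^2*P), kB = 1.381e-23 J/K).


Mean free path: lambda = kB*T / (sqrt(2) * pi * d^2 * P)
lambda = 1.381e-23 * 328 / (sqrt(2) * pi * (3e-10)^2 * 44858)
lambda = 2.52534e-07 m
lambda = 252.53 nm

252.53


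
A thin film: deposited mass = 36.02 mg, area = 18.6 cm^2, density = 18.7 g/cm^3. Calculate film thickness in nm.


Convert: m = 36.02 mg = 3.6020e-05 kg, A = 18.6 cm^2 = 1.8600e-03 m^2, rho = 18.7 g/cm^3 = 18700 kg/m^3
t = m / (A * rho)
t = 3.6020e-05 / (1.8600e-03 * 18700)
t = 1.0356e-06 m = 1035.6 nm

1035.6


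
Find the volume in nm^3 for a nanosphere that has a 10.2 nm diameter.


Radius r = 10.2/2 = 5.1 nm
Volume V = (4/3) * pi * r^3
V = (4/3) * pi * (5.1)^3
V = 555.65 nm^3

555.65


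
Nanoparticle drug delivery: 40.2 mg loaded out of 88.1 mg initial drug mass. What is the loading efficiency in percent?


Drug loading efficiency = (drug loaded / drug initial) * 100
DLE = 40.2 / 88.1 * 100
DLE = 0.4563 * 100
DLE = 45.63%

45.63


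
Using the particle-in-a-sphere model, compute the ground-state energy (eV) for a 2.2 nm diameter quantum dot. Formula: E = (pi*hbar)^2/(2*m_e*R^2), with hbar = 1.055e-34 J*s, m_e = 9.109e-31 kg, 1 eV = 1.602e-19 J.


Radius R = 2.2/2 = 1.1 nm = 1.1e-09 m
E = (pi * 1.055e-34)^2 / (2 * 9.109e-31 * (1.1e-09)^2)
E(J) = 4.98332e-20
E = E(J) / 1.602e-19 = 0.3111 eV

0.3111


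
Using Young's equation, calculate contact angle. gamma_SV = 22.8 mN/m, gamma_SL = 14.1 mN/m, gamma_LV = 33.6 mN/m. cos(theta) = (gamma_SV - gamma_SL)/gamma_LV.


cos(theta) = (gamma_SV - gamma_SL) / gamma_LV
cos(theta) = (22.8 - 14.1) / 33.6
cos(theta) = 0.258929
theta = arccos(0.258929) = 74.99 degrees

74.99


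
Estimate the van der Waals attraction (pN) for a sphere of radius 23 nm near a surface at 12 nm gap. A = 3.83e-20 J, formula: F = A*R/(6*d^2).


Convert to SI: R = 23 nm = 2.3e-08 m, d = 12 nm = 1.2e-08 m
F = A * R / (6 * d^2)
F = 3.83e-20 * 2.3e-08 / (6 * (1.2e-08)^2)
F = 1.01956e-12 N = 1.02 pN

1.02


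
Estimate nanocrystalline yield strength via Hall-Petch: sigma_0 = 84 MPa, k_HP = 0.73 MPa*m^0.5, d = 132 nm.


d = 132 nm = 1.32e-07 m
sqrt(d) = 0.000363318
Hall-Petch contribution = k / sqrt(d) = 0.73 / 0.000363318 = 2009.3 MPa
sigma = sigma_0 + k/sqrt(d) = 84 + 2009.3 = 2093.3 MPa

2093.3


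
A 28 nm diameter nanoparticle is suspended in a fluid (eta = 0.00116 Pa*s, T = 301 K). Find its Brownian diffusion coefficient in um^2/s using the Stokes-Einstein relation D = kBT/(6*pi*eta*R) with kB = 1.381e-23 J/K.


Radius R = 28/2 = 14 nm = 1.4e-08 m
D = kB*T / (6*pi*eta*R)
D = 1.381e-23 * 301 / (6 * pi * 0.00116 * 1.4e-08)
D = 1.35792e-11 m^2/s = 13.579 um^2/s

13.579


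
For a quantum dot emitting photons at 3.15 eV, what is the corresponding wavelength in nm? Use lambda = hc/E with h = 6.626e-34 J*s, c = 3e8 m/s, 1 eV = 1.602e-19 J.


Convert energy: E = 3.15 eV = 3.15 * 1.602e-19 = 5.0463e-19 J
lambda = h*c / E = 6.626e-34 * 3e8 / 5.0463e-19
lambda = 3.93912e-07 m = 393.9 nm

393.9


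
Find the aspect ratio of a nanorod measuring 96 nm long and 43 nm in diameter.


Aspect ratio AR = length / diameter
AR = 96 / 43
AR = 2.23

2.23


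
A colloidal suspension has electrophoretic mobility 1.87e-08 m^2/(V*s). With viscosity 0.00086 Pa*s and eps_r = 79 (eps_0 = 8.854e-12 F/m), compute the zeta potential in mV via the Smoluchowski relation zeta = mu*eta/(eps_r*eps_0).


Smoluchowski equation: zeta = mu * eta / (eps_r * eps_0)
zeta = 1.87e-08 * 0.00086 / (79 * 8.854e-12)
zeta = 0.022992 V = 22.99 mV

22.99


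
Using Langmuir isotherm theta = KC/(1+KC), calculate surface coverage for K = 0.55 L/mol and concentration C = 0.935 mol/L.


Langmuir isotherm: theta = K*C / (1 + K*C)
K*C = 0.55 * 0.935 = 0.51425
theta = 0.51425 / (1 + 0.51425) = 0.51425 / 1.51425
theta = 0.3396

0.3396


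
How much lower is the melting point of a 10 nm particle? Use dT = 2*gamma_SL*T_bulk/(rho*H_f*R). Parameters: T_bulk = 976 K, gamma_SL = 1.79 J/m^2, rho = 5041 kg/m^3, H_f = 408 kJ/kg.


Radius R = 10/2 = 5 nm = 5e-09 m
Convert H_f = 408 kJ/kg = 408000 J/kg
dT = 2 * gamma_SL * T_bulk / (rho * H_f * R)
dT = 2 * 1.79 * 976 / (5041 * 408000 * 5e-09)
dT = 339.8 K

339.8


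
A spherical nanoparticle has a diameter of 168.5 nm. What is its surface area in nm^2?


Radius r = 168.5/2 = 84.25 nm
Surface area SA = 4 * pi * r^2
SA = 4 * pi * (84.25)^2
SA = 89196.88 nm^2

89196.88


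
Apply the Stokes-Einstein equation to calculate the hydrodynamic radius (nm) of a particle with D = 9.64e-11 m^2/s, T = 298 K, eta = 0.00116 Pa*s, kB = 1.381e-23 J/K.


Stokes-Einstein: R = kB*T / (6*pi*eta*D)
R = 1.381e-23 * 298 / (6 * pi * 0.00116 * 9.64e-11)
R = 1.95242e-09 m = 1.95 nm

1.95


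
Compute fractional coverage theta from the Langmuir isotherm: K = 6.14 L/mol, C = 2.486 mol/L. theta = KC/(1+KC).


Langmuir isotherm: theta = K*C / (1 + K*C)
K*C = 6.14 * 2.486 = 15.26404
theta = 15.26404 / (1 + 15.26404) = 15.26404 / 16.26404
theta = 0.9385

0.9385


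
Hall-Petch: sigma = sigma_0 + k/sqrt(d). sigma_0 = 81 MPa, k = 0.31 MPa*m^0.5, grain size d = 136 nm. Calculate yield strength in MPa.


d = 136 nm = 1.36e-07 m
sqrt(d) = 0.0003687818
Hall-Petch contribution = k / sqrt(d) = 0.31 / 0.0003687818 = 840.6 MPa
sigma = sigma_0 + k/sqrt(d) = 81 + 840.6 = 921.6 MPa

921.6


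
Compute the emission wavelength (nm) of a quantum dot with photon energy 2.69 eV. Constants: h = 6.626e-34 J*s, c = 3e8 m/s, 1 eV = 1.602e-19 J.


Convert energy: E = 2.69 eV = 2.69 * 1.602e-19 = 4.30938e-19 J
lambda = h*c / E = 6.626e-34 * 3e8 / 4.30938e-19
lambda = 4.61273e-07 m = 461.3 nm

461.3


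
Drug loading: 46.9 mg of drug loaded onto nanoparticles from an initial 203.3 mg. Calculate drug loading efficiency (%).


Drug loading efficiency = (drug loaded / drug initial) * 100
DLE = 46.9 / 203.3 * 100
DLE = 0.2307 * 100
DLE = 23.07%

23.07


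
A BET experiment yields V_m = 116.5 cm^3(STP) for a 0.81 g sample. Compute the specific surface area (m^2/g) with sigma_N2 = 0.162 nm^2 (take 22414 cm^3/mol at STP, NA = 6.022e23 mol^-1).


Number of moles in monolayer = V_m / 22414 = 116.5 / 22414 = 0.00519764
Number of molecules = moles * NA = 0.00519764 * 6.022e23
SA = molecules * sigma / mass
SA = (116.5 / 22414) * 6.022e23 * 0.162e-18 / 0.81
SA = 626.0 m^2/g

626.0


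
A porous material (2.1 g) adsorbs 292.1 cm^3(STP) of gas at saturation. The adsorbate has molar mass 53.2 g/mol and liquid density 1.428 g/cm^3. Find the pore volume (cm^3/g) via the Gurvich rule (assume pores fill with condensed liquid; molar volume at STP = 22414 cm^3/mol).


Moles adsorbed n = V_ads / 22414 = 292.1 / 22414 = 1.303203e-02 mol
Liquid volume V_liq = n * M / rho_liq = 1.303203e-02 * 53.2 / 1.428 = 0.48551 cm^3
Specific pore volume V_pore = V_liq / m_sample = 0.48551 / 2.1
V_pore = 0.2312 cm^3/g

0.2312
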